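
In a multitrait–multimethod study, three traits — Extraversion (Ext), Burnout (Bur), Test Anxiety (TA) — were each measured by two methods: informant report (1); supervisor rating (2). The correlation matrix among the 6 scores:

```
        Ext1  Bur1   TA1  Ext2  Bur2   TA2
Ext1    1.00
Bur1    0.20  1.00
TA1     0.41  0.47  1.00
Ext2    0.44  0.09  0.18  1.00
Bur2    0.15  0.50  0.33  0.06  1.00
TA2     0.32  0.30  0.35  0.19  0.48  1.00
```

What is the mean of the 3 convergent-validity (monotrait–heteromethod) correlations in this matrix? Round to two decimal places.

0.43

Convergent values: 0.44, 0.50, 0.35; mean = 1.29/3 = 0.43.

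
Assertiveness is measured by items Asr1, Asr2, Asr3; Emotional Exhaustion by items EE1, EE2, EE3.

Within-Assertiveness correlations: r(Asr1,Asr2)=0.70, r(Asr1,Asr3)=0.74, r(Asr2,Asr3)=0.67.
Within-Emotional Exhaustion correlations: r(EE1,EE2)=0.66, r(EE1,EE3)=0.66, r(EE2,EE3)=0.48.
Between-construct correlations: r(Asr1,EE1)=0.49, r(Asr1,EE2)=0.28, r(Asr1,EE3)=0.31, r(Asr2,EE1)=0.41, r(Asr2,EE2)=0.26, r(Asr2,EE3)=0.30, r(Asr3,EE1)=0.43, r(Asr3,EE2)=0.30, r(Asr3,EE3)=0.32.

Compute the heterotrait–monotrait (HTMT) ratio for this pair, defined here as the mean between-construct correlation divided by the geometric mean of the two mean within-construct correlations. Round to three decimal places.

0.530

Mean between = 3.10/9 = 0.3444.
Mean within-Asr = 2.11/3 = 0.7033; mean within-EE = 1.80/3 = 0.6000.
Geometric mean = √(0.7033 × 0.6000) = 0.6496.
HTMT = 0.3444 / 0.6496 = 0.530.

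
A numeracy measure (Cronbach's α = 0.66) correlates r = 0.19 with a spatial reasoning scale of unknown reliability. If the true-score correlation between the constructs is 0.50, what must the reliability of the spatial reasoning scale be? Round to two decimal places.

r_true = r_obs / √(r_xx · r_yy) ⇒ 0.50 = 0.19 / √(0.66 · r_yy).
√(0.66 · r_yy) = 0.19 / 0.50 = 0.3800; 0.66 · r_yy = 0.1444; r_yy = 0.1444 / 0.66 ≈ 0.22.

0.22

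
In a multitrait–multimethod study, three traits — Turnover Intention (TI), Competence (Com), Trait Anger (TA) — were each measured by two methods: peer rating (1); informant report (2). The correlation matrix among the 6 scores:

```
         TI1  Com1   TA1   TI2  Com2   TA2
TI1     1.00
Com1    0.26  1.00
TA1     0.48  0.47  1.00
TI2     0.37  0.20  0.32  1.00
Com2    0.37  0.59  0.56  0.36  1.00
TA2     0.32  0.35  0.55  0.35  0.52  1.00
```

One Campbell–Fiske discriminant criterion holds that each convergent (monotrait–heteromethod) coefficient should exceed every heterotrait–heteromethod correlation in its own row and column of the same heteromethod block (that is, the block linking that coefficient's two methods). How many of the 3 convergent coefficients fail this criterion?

Checking each validity diagonal entry against its comparison values:
TI (methods 1·2): 0.37 vs {0.37, 0.20, 0.32, 0.32} → fail.
Com (methods 1·2): 0.59 vs {0.20, 0.37, 0.35, 0.56} → pass.
TA (methods 1·2): 0.55 vs {0.32, 0.32, 0.56, 0.35} → fail.
2 of 3 fail.

2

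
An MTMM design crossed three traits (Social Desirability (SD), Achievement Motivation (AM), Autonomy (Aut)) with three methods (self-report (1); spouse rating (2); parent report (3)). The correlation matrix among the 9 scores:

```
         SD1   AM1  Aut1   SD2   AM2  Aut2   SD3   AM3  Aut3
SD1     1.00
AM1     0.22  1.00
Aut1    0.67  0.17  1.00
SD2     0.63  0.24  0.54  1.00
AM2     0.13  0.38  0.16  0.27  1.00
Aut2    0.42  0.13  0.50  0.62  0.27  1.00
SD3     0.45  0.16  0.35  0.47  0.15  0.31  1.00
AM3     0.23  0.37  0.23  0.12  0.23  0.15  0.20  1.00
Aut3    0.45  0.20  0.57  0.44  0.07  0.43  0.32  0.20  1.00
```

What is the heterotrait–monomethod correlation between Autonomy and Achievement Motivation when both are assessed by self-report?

Different traits, same method: r(Aut1, AM1) = 0.17.

0.17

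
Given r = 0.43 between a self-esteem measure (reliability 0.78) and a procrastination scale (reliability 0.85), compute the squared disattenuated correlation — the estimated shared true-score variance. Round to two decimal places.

Disattenuated r = 0.43 / √(0.78 × 0.85) = 0.43 / 0.8142 = 0.5281.
Shared true-score variance = 0.5281² = 0.2789 ≈ 0.28.

0.28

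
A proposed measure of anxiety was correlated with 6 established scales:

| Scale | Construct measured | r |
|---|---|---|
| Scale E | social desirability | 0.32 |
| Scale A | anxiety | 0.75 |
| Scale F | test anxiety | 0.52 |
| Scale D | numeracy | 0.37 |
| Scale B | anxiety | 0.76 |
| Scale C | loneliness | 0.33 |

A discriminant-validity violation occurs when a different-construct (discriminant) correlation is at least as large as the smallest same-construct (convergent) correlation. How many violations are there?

Convergent (same construct = anxiety): Scale A, Scale B.
Smallest convergent = 0.75. Discriminant values: 0.32, 0.52, 0.37, 0.33; count ≥ 0.75 → 0.

0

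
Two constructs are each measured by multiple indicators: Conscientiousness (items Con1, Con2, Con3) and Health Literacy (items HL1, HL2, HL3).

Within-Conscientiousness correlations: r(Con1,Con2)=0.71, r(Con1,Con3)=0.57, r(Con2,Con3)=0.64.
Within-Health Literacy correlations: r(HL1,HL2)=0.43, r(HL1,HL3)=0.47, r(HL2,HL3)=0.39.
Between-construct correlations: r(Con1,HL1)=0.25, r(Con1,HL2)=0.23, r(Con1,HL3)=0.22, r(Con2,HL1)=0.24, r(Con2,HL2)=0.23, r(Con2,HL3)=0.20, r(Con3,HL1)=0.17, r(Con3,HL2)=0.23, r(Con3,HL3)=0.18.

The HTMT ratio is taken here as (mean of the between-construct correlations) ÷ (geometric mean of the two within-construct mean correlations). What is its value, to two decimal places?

0.41

Mean heterotrait r = 1.95/9 = 0.2167.
Mean within-Con = 1.92/3 = 0.6400; mean within-HL = 1.29/3 = 0.4300.
Geometric mean = √(0.6400 × 0.4300) = 0.5246.
HTMT = 0.2167 / 0.5246 = 0.41.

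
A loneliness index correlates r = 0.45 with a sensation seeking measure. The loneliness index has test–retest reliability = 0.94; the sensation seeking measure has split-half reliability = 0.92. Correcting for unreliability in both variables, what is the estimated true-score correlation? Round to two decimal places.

r_true = r_obs / √(r_xx · r_yy) = 0.45 / √(0.94 × 0.92) = 0.45 / √0.8648 = 0.45 / 0.9299 ≈ 0.48.

0.48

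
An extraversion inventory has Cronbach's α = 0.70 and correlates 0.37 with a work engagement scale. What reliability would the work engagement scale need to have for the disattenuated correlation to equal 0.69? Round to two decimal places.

r_true = r_obs / √(r_xx · r_yy) ⇒ 0.69 = 0.37 / √(0.70 · r_yy).
√(0.70 · r_yy) = 0.37 / 0.69 = 0.5362; 0.70 · r_yy = 0.2875; r_yy = 0.2875 / 0.70 ≈ 0.41.

0.41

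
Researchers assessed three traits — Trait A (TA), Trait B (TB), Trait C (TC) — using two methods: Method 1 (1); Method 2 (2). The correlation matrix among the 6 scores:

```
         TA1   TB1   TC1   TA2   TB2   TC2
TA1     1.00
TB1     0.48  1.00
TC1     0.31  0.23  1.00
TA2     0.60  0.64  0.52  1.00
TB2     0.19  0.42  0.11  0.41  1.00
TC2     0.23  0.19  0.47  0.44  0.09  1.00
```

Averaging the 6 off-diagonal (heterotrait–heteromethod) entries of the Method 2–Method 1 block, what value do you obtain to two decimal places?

HTHM values (method 2 × method 1): 0.64, 0.52, 0.19, 0.11, 0.23, 0.19; mean = 1.88/6 = 0.31.

0.31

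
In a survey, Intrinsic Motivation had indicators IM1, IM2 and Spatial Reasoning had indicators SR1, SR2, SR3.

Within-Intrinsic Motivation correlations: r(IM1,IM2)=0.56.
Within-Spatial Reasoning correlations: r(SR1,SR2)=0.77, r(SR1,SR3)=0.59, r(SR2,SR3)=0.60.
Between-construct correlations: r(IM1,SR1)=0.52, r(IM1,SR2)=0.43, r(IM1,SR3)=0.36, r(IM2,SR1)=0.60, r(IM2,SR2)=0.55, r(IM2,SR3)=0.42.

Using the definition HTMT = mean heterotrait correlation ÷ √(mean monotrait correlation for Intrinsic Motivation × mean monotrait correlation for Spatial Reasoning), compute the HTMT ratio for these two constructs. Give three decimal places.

Between-construct mean = 2.88/6 = 0.4800.
Mean within-IM = 0.56/1 = 0.5600; mean within-SR = 1.96/3 = 0.6533.
Geometric mean = √(0.5600 × 0.6533) = 0.6049.
HTMT = 0.4800 / 0.6049 = 0.794.

0.794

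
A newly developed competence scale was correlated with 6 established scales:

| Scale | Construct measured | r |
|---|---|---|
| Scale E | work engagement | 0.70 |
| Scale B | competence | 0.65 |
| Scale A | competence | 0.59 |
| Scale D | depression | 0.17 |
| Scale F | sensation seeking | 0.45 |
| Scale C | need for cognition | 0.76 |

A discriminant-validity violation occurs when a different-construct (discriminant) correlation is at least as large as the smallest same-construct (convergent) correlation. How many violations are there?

2

Convergent (same construct = competence): Scale B, Scale A.
Smallest convergent = 0.59. Discriminant values: 0.70, 0.17, 0.45, 0.76; count ≥ 0.59 → 2.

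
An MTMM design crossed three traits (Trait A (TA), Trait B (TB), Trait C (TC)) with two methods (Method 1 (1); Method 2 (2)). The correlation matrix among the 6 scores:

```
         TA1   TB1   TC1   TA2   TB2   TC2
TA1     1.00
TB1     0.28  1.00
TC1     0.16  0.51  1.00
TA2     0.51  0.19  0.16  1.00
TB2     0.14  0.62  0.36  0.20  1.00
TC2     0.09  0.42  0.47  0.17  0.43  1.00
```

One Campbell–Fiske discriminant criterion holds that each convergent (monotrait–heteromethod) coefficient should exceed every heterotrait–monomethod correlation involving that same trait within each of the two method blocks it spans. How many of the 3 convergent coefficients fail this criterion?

Checking each validity diagonal entry against its comparison values:
TA (methods 1·2): 0.51 vs {0.28, 0.20, 0.16, 0.17} → pass.
TB (methods 1·2): 0.62 vs {0.28, 0.20, 0.51, 0.43} → pass.
TC (methods 1·2): 0.47 vs {0.16, 0.17, 0.51, 0.43} → fail.
1 of 3 fail.

1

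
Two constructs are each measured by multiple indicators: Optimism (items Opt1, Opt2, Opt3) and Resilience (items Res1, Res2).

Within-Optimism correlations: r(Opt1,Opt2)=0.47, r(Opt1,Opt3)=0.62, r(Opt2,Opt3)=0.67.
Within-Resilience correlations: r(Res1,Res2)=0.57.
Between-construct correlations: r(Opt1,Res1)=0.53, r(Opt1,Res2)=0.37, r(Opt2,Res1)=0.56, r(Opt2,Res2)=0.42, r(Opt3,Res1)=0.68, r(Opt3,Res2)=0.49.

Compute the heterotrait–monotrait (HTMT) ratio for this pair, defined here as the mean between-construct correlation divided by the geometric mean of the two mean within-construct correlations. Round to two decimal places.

0.88

Mean between = 3.05/6 = 0.5083.
Mean within-Opt = 1.76/3 = 0.5867; mean within-Res = 0.57/1 = 0.5700.
Geometric mean = √(0.5867 × 0.5700) = 0.5783.
HTMT = 0.5083 / 0.5783 = 0.88.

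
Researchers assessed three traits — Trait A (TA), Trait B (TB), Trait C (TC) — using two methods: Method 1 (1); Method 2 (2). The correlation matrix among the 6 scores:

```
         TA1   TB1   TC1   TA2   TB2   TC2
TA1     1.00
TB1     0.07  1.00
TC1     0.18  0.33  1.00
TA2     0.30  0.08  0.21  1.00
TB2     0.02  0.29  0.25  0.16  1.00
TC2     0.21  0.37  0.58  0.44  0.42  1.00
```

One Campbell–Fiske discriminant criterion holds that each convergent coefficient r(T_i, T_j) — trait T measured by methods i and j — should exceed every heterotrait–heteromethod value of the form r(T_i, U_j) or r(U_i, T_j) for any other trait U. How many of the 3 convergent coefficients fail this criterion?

Each convergent coefficient versus the relevant comparison correlations:
TA (methods 1·2): 0.30 vs {0.02, 0.08, 0.21, 0.21} → pass.
TB (methods 1·2): 0.29 vs {0.08, 0.02, 0.37, 0.25} → fail.
TC (methods 1·2): 0.58 vs {0.21, 0.21, 0.25, 0.37} → pass.
1 of 3 fail.

1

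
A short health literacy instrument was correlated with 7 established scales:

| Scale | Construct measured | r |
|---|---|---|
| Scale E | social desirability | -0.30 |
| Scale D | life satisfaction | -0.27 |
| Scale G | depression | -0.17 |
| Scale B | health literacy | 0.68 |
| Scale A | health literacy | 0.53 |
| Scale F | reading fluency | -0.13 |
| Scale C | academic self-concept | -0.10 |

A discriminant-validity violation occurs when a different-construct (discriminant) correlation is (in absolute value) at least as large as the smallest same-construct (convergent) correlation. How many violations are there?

0

Convergent (same construct = health literacy): Scale B, Scale A.
Smallest convergent = 0.53. Discriminant |r|: 0.30, 0.27, 0.17, 0.13, 0.10; count ≥ 0.53 → 0.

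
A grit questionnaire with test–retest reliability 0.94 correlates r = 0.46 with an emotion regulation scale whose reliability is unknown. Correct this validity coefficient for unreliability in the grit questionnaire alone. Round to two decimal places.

0.47

Single correction: r_c = r_obs / √r_xx = 0.46 / √0.94 = 0.46 / 0.9695 ≈ 0.47.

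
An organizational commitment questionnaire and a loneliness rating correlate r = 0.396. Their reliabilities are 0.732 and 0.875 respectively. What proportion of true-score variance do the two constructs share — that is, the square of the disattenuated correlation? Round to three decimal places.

Disattenuated r = 0.396 / √(0.732 × 0.875) = 0.396 / 0.8003 = 0.4948.
Shared true-score variance = 0.4948² = 0.2448 ≈ 0.245.

0.245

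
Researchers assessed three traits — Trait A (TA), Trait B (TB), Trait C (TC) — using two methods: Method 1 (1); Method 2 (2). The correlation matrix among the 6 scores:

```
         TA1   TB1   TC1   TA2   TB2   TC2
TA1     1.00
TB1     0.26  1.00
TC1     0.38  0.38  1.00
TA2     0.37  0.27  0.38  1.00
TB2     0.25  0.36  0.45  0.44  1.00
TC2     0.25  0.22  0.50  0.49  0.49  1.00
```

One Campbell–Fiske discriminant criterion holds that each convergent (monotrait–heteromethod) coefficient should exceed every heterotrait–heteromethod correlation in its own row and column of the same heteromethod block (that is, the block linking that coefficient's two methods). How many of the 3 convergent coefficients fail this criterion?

2

Convergent coefficients and their comparison sets:
TA (methods 1·2): 0.37 vs {0.25, 0.27, 0.25, 0.38} → fail.
TB (methods 1·2): 0.36 vs {0.27, 0.25, 0.22, 0.45} → fail.
TC (methods 1·2): 0.50 vs {0.38, 0.25, 0.45, 0.22} → pass.
2 of 3 fail.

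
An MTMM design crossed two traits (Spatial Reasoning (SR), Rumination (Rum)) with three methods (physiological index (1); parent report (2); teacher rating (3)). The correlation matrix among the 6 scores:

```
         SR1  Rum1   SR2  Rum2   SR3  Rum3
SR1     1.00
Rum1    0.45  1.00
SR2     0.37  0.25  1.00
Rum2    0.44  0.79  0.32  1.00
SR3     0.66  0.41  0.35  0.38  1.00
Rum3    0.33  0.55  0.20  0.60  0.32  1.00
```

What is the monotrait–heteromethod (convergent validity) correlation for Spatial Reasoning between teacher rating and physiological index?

Same trait (SR), different methods: r(SR3, SR1) = 0.66.

0.66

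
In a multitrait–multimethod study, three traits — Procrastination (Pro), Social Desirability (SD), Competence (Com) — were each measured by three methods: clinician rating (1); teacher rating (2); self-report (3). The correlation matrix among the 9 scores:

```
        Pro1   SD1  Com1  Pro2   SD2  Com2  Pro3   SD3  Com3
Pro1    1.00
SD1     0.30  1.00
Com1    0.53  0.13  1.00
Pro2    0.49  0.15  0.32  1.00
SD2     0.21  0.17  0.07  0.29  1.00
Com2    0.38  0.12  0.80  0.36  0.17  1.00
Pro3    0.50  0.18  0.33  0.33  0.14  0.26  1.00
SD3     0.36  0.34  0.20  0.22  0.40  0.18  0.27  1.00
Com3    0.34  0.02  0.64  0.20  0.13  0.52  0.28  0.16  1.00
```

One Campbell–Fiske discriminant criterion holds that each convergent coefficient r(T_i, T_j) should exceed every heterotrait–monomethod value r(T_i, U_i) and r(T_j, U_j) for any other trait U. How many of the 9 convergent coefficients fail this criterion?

4

Checking each validity diagonal entry against its comparison values:
Pro (methods 1·2): 0.49 vs {0.30, 0.29, 0.53, 0.36} → fail.
Pro (methods 1·3): 0.50 vs {0.30, 0.27, 0.53, 0.28} → fail.
Pro (methods 2·3): 0.33 vs {0.29, 0.27, 0.36, 0.28} → fail.
SD (methods 1·2): 0.17 vs {0.30, 0.29, 0.13, 0.17} → fail.
SD (methods 1·3): 0.34 vs {0.30, 0.27, 0.13, 0.16} → pass.
SD (methods 2·3): 0.40 vs {0.29, 0.27, 0.17, 0.16} → pass.
Com (methods 1·2): 0.80 vs {0.53, 0.36, 0.13, 0.17} → pass.
Com (methods 1·3): 0.64 vs {0.53, 0.28, 0.13, 0.16} → pass.
Com (methods 2·3): 0.52 vs {0.36, 0.28, 0.17, 0.16} → pass.
4 of 9 fail.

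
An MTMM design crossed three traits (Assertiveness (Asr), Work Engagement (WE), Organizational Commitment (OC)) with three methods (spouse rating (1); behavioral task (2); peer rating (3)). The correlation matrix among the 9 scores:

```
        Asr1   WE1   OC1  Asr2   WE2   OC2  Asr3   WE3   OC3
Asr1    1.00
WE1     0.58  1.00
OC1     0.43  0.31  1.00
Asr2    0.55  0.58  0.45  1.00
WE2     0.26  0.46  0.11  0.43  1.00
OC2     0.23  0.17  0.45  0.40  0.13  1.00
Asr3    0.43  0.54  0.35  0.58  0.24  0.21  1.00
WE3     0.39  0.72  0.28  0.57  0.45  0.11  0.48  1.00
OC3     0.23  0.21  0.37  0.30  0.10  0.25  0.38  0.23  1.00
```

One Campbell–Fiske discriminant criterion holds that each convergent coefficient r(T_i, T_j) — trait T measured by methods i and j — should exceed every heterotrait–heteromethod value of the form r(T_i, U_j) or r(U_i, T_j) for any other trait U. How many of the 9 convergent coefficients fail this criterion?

Checking each validity diagonal entry against its comparison values:
Asr (methods 1·2): 0.55 vs {0.26, 0.58, 0.23, 0.45} → fail.
Asr (methods 1·3): 0.43 vs {0.39, 0.54, 0.23, 0.35} → fail.
Asr (methods 2·3): 0.58 vs {0.57, 0.24, 0.30, 0.21} → pass.
WE (methods 1·2): 0.46 vs {0.58, 0.26, 0.17, 0.11} → fail.
WE (methods 1·3): 0.72 vs {0.54, 0.39, 0.21, 0.28} → pass.
WE (methods 2·3): 0.45 vs {0.24, 0.57, 0.10, 0.11} → fail.
OC (methods 1·2): 0.45 vs {0.45, 0.23, 0.11, 0.17} → fail.
OC (methods 1·3): 0.37 vs {0.35, 0.23, 0.28, 0.21} → pass.
OC (methods 2·3): 0.25 vs {0.21, 0.30, 0.11, 0.10} → fail.
6 of 9 fail.

6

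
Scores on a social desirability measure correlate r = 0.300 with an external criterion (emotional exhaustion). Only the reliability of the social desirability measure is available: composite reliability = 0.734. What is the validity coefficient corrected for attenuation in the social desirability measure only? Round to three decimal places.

0.350

Single correction: r_c = r_obs / √r_xx = 0.300 / √0.734 = 0.300 / 0.8567 ≈ 0.350.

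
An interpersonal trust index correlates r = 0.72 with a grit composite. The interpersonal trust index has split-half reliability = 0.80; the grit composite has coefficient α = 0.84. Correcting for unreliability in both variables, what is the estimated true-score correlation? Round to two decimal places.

r_true = r_obs / √(r_xx · r_yy) = 0.72 / √(0.80 × 0.84) = 0.72 / √0.6720 = 0.72 / 0.8198 ≈ 0.88.

0.88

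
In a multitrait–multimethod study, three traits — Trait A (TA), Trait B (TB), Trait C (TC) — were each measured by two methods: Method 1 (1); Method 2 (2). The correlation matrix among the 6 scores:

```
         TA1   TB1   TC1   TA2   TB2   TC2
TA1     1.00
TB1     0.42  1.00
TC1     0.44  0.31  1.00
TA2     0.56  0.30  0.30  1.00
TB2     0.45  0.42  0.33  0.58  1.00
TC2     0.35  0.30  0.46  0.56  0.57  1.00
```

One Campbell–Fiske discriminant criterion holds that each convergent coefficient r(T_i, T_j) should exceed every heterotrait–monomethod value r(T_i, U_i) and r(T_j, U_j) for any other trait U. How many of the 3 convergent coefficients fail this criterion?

Checking each validity diagonal entry against its comparison values:
TA (methods 1·2): 0.56 vs {0.42, 0.58, 0.44, 0.56} → fail.
TB (methods 1·2): 0.42 vs {0.42, 0.58, 0.31, 0.57} → fail.
TC (methods 1·2): 0.46 vs {0.44, 0.56, 0.31, 0.57} → fail.
3 of 3 fail.

3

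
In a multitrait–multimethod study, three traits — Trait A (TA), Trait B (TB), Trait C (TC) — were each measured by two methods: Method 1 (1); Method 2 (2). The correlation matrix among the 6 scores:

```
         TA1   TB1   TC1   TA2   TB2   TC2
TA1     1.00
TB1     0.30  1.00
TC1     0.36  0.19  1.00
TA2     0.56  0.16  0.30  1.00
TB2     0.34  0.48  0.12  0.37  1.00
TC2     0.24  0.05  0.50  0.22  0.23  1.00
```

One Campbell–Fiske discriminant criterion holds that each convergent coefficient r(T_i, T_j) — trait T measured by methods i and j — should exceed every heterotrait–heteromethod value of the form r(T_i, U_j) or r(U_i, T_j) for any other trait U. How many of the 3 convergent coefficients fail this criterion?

0

Convergent coefficients and their comparison sets:
TA (methods 1·2): 0.56 vs {0.34, 0.16, 0.24, 0.30} → pass.
TB (methods 1·2): 0.48 vs {0.16, 0.34, 0.05, 0.12} → pass.
TC (methods 1·2): 0.50 vs {0.30, 0.24, 0.12, 0.05} → pass.
0 of 3 fail.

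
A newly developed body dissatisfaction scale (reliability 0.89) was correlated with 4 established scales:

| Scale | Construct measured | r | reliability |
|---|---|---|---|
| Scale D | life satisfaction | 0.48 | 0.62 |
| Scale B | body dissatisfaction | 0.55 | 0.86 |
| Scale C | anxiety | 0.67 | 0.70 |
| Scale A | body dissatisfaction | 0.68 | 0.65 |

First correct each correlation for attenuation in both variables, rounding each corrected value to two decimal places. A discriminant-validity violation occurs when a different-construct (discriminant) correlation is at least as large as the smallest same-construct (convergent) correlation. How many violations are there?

Disattenuated r (r / √(r_scale · r_new)):
  Scale D (disc): 0.48 / √(0.62·0.89) = 0.65
  Scale B (conv): 0.55 / √(0.86·0.89) = 0.63
  Scale C (disc): 0.67 / √(0.70·0.89) = 0.85
  Scale A (conv): 0.68 / √(0.65·0.89) = 0.89
Smallest convergent = 0.63. Discriminant values: 0.65, 0.85; count ≥ 0.63 → 2.

2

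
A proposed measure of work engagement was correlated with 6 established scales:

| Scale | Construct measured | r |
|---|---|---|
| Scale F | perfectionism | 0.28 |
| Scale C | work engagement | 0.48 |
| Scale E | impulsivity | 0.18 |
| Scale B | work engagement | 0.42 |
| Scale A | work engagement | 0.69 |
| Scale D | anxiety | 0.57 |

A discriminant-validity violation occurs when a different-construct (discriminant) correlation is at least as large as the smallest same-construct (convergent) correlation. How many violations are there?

1

Convergent (same construct = work engagement): Scale C, Scale B, Scale A.
Smallest convergent = 0.42. Discriminant values: 0.28, 0.18, 0.57; count ≥ 0.42 → 1.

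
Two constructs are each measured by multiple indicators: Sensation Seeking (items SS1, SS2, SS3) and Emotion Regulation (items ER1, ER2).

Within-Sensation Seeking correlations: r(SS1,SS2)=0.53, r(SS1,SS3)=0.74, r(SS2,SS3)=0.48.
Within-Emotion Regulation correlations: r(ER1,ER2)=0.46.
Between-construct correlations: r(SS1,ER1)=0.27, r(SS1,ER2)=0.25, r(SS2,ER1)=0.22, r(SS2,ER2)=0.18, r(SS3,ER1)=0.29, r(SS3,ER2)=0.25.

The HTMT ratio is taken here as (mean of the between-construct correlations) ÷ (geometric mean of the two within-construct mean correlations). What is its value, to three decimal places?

0.470

Between-construct mean = 1.46/6 = 0.2433.
Mean within-SS = 1.75/3 = 0.5833; mean within-ER = 0.46/1 = 0.4600.
Geometric mean = √(0.5833 × 0.4600) = 0.5180.
HTMT = 0.2433 / 0.5180 = 0.470.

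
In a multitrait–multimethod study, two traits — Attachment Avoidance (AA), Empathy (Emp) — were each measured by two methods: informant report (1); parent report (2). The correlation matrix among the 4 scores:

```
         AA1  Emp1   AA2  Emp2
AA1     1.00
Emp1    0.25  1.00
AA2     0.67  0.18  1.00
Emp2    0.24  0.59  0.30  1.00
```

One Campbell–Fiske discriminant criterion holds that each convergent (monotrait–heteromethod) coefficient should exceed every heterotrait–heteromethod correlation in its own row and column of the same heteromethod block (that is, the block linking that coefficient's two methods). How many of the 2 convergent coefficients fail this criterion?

0

Each convergent coefficient versus the relevant comparison correlations:
AA (methods 1·2): 0.67 vs {0.24, 0.18} → pass.
Emp (methods 1·2): 0.59 vs {0.18, 0.24} → pass.
0 of 2 fail.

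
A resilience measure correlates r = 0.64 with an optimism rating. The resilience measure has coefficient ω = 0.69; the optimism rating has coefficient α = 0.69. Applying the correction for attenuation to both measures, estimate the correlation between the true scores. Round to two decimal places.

r_true = r_obs / √(r_xx · r_yy) = 0.64 / √(0.69 × 0.69) = 0.64 / √0.4761 = 0.64 / 0.6900 ≈ 0.93.

0.93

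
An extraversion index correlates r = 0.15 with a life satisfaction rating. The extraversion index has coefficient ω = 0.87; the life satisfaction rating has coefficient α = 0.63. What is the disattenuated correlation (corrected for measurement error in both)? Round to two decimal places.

0.20

r_true = r_obs / √(r_xx · r_yy) = 0.15 / √(0.87 × 0.63) = 0.15 / √0.5481 = 0.15 / 0.7403 ≈ 0.20.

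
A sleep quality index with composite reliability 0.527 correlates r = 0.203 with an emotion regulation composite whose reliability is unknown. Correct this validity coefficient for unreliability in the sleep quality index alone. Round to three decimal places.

Single correction: r_c = r_obs / √r_xx = 0.203 / √0.527 = 0.203 / 0.7259 ≈ 0.280.

0.280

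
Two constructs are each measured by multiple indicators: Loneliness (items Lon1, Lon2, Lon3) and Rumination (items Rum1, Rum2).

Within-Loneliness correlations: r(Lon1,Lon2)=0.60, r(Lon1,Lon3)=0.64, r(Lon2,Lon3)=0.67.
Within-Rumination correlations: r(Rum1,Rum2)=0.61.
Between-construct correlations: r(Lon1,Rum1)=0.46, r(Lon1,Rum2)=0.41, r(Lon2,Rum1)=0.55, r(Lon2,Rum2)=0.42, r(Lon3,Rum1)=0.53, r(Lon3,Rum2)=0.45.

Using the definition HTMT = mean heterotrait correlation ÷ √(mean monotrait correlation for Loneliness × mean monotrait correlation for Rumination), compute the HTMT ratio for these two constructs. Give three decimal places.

Between-construct mean = 2.82/6 = 0.4700.
Mean within-Lon = 1.91/3 = 0.6367; mean within-Rum = 0.61/1 = 0.6100.
Geometric mean = √(0.6367 × 0.6100) = 0.6232.
HTMT = 0.4700 / 0.6232 = 0.754.

0.754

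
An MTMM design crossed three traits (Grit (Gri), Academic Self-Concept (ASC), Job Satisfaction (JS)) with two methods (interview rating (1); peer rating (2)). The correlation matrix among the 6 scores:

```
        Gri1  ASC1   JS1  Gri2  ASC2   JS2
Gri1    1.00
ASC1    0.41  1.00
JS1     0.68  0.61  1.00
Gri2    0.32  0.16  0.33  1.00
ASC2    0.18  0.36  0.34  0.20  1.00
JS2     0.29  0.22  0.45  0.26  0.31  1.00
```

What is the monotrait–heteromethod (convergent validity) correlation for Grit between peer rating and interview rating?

0.32

Same trait (Gri), different methods: r(Gri2, Gri1) = 0.32.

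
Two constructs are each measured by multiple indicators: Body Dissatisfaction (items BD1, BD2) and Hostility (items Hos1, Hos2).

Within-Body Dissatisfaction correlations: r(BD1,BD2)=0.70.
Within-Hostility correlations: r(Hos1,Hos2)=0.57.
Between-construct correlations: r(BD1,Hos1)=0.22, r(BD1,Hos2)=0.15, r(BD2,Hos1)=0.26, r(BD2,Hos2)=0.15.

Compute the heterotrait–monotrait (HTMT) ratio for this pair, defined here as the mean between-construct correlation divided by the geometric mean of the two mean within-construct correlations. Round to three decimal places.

0.309

Mean heterotrait r = 0.78/4 = 0.1950.
Mean within-BD = 0.70/1 = 0.7000; mean within-Hos = 0.57/1 = 0.5700.
Geometric mean = √(0.7000 × 0.5700) = 0.6317.
HTMT = 0.1950 / 0.6317 = 0.309.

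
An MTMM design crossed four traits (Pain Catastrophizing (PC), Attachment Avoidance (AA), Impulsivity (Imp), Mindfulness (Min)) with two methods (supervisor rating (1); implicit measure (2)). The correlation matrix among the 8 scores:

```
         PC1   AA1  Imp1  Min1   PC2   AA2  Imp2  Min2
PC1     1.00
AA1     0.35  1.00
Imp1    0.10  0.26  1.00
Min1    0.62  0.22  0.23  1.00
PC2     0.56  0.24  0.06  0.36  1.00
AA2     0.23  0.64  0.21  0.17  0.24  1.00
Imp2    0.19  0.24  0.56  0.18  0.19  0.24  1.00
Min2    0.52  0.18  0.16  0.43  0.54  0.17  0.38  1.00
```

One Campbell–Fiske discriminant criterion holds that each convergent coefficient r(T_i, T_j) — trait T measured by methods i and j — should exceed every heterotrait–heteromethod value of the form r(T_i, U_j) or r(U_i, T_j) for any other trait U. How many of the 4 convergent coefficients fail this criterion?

Each convergent coefficient versus the relevant comparison correlations:
PC (methods 1·2): 0.56 vs {0.23, 0.24, 0.19, 0.06, 0.52, 0.36} → pass.
AA (methods 1·2): 0.64 vs {0.24, 0.23, 0.24, 0.21, 0.18, 0.17} → pass.
Imp (methods 1·2): 0.56 vs {0.06, 0.19, 0.21, 0.24, 0.16, 0.18} → pass.
Min (methods 1·2): 0.43 vs {0.36, 0.52, 0.17, 0.18, 0.18, 0.16} → fail.
1 of 4 fail.

1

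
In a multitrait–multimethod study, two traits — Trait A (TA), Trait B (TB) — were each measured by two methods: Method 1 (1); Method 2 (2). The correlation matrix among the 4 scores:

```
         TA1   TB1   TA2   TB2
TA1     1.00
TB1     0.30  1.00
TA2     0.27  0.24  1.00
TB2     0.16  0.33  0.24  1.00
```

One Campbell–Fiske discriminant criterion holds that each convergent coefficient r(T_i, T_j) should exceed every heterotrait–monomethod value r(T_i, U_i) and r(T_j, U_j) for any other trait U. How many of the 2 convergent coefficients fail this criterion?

1

Checking each validity diagonal entry against its comparison values:
TA (methods 1·2): 0.27 vs {0.30, 0.24} → fail.
TB (methods 1·2): 0.33 vs {0.30, 0.24} → pass.
1 of 2 fail.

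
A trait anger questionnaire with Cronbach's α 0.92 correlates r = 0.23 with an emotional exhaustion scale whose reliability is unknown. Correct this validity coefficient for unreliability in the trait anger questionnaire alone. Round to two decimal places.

0.24

Single correction: r_c = r_obs / √r_xx = 0.23 / √0.92 = 0.23 / 0.9592 ≈ 0.24.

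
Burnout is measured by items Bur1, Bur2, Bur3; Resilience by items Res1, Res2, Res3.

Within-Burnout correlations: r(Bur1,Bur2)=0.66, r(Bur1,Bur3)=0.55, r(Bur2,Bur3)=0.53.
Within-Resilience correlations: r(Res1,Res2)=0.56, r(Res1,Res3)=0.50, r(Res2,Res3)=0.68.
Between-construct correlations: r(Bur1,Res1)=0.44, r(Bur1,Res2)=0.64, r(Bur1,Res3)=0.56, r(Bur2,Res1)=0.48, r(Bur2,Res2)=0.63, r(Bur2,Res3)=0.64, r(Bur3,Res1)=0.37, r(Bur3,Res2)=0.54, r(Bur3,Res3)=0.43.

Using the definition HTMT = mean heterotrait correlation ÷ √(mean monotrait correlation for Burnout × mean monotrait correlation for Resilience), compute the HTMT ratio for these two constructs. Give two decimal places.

Mean between = 4.73/9 = 0.5256.
Mean within-Bur = 1.74/3 = 0.5800; mean within-Res = 1.74/3 = 0.5800.
Geometric mean = √(0.5800 × 0.5800) = 0.5800.
HTMT = 0.5256 / 0.5800 = 0.91.

0.91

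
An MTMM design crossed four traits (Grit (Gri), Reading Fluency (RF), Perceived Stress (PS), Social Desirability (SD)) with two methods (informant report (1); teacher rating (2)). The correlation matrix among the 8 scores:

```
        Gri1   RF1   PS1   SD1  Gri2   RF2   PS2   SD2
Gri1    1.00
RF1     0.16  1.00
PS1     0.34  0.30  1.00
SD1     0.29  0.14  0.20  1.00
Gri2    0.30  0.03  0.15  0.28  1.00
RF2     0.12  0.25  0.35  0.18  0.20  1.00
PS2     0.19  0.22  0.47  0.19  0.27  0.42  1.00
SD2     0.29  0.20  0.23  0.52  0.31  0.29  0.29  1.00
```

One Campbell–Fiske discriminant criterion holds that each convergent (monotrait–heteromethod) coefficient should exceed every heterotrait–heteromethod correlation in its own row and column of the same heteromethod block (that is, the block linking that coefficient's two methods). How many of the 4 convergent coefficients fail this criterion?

Convergent coefficients and their comparison sets:
Gri (methods 1·2): 0.30 vs {0.12, 0.03, 0.19, 0.15, 0.29, 0.28} → pass.
RF (methods 1·2): 0.25 vs {0.03, 0.12, 0.22, 0.35, 0.20, 0.18} → fail.
PS (methods 1·2): 0.47 vs {0.15, 0.19, 0.35, 0.22, 0.23, 0.19} → pass.
SD (methods 1·2): 0.52 vs {0.28, 0.29, 0.18, 0.20, 0.19, 0.23} → pass.
1 of 4 fail.

1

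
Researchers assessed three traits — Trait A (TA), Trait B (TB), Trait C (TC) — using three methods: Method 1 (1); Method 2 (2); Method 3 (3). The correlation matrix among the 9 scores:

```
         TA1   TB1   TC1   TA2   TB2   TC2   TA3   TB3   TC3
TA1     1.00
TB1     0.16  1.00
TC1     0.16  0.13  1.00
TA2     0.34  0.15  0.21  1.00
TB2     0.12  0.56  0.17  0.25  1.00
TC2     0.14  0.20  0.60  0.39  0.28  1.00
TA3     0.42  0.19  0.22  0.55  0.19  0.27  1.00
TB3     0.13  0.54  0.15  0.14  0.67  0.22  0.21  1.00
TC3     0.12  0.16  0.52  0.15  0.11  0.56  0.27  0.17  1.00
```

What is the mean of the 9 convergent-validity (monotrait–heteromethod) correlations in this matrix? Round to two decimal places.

Convergent values: 0.34, 0.42, 0.55, 0.56, 0.54, 0.67, 0.60, 0.52, 0.56; mean = 4.76/9 = 0.53.

0.53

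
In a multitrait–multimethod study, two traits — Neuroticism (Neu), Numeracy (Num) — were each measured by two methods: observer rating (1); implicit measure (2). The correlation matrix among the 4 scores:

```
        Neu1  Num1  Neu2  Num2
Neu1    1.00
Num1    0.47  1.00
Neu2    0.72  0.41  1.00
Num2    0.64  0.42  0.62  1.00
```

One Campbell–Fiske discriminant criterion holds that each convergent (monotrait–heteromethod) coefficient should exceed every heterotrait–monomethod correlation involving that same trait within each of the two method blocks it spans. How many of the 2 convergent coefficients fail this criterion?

Checking each validity diagonal entry against its comparison values:
Neu (methods 1·2): 0.72 vs {0.47, 0.62} → pass.
Num (methods 1·2): 0.42 vs {0.47, 0.62} → fail.
1 of 2 fail.

1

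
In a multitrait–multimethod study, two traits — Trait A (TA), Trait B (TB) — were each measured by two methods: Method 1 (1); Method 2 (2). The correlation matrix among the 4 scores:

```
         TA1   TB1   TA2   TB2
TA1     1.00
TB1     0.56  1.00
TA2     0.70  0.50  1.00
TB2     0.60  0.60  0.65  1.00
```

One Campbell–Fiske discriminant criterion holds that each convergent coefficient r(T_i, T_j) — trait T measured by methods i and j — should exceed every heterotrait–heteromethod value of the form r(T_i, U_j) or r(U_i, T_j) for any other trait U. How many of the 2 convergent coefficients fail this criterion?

Each convergent coefficient versus the relevant comparison correlations:
TA (methods 1·2): 0.70 vs {0.60, 0.50} → pass.
TB (methods 1·2): 0.60 vs {0.50, 0.60} → fail.
1 of 2 fail.

1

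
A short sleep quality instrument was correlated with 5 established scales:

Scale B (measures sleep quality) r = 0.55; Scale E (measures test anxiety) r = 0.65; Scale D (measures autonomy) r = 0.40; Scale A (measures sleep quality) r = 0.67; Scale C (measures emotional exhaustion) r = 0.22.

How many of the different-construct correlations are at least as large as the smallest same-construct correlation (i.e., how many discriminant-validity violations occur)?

1

Convergent (same construct = sleep quality): Scale B, Scale A.
Smallest convergent = 0.55. Discriminant values: 0.65, 0.40, 0.22; count ≥ 0.55 → 1.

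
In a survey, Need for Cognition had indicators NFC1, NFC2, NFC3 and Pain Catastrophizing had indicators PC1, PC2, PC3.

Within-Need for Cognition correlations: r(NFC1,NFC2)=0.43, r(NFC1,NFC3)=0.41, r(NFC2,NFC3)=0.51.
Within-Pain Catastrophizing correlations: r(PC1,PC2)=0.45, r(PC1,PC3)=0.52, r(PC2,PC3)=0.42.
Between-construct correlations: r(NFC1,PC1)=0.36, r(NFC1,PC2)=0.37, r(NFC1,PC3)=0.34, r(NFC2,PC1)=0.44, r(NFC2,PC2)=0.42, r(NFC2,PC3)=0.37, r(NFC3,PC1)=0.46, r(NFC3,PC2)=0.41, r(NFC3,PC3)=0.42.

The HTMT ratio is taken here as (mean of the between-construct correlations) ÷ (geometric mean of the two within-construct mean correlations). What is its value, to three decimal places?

Mean heterotrait r = 3.59/9 = 0.3989.
Mean within-NFC = 1.35/3 = 0.4500; mean within-PC = 1.39/3 = 0.4633.
Geometric mean = √(0.4500 × 0.4633) = 0.4566.
HTMT = 0.3989 / 0.4566 = 0.874.

0.874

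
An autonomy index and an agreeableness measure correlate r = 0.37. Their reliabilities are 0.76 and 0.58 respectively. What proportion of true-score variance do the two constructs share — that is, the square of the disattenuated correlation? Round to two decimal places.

0.31

Disattenuated r = 0.37 / √(0.76 × 0.58) = 0.37 / 0.6639 = 0.5573.
Shared true-score variance = 0.5573² = 0.3106 ≈ 0.31.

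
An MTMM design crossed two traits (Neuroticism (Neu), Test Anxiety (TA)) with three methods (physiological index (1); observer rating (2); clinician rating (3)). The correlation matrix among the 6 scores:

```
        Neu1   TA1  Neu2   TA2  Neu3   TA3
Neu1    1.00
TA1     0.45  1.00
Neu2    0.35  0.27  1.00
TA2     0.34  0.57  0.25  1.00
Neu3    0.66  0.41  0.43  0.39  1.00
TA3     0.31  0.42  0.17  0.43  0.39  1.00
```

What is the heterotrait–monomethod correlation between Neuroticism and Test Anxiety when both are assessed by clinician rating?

0.39

Different traits, same method: r(Neu3, TA3) = 0.39.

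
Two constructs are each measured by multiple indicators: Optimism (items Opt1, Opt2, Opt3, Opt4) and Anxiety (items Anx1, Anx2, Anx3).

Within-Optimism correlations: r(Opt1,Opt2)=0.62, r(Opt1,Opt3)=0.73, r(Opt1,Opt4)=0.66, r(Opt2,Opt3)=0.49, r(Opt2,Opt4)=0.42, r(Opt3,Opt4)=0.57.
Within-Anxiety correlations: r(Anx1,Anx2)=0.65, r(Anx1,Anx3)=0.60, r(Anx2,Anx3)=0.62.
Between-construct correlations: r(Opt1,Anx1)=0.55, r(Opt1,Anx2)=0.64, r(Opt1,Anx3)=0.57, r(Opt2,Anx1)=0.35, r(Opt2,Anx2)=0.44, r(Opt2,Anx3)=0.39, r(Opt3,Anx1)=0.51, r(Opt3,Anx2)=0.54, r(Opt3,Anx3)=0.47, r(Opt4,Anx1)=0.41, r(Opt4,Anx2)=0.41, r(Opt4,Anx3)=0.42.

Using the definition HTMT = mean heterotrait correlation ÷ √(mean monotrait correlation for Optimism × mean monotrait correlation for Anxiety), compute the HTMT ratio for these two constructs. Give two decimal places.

Mean heterotrait r = 5.70/12 = 0.4750.
Mean within-Opt = 3.49/6 = 0.5817; mean within-Anx = 1.87/3 = 0.6233.
Geometric mean = √(0.5817 × 0.6233) = 0.6021.
HTMT = 0.4750 / 0.6021 = 0.79.

0.79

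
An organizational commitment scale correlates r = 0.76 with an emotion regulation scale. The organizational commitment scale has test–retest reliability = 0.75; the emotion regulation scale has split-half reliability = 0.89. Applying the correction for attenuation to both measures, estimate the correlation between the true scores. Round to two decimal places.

0.93

r_true = r_obs / √(r_xx · r_yy) = 0.76 / √(0.75 × 0.89) = 0.76 / √0.6675 = 0.76 / 0.8170 ≈ 0.93.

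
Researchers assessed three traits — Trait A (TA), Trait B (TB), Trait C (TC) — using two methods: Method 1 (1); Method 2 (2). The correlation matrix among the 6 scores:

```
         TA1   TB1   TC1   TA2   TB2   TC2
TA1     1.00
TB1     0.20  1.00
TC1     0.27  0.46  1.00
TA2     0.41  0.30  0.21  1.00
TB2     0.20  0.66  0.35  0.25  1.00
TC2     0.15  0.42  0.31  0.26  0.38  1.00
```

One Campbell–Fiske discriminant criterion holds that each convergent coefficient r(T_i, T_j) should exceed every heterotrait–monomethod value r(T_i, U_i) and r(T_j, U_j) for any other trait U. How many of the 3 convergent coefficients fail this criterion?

Convergent coefficients and their comparison sets:
TA (methods 1·2): 0.41 vs {0.20, 0.25, 0.27, 0.26} → pass.
TB (methods 1·2): 0.66 vs {0.20, 0.25, 0.46, 0.38} → pass.
TC (methods 1·2): 0.31 vs {0.27, 0.26, 0.46, 0.38} → fail.
1 of 3 fail.

1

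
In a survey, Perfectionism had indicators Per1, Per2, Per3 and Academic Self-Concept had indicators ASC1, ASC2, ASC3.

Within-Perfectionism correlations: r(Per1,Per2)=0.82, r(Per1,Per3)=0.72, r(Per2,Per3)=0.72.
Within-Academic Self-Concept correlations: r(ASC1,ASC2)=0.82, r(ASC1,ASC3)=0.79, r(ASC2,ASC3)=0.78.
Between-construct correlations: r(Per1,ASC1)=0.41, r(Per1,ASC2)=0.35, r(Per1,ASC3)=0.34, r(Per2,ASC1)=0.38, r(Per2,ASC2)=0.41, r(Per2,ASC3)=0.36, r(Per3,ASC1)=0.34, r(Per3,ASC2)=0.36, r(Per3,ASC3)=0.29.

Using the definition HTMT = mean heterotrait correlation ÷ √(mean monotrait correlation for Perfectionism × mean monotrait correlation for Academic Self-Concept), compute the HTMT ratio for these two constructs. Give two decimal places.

0.46

Mean between = 3.24/9 = 0.3600.
Mean within-Per = 2.26/3 = 0.7533; mean within-ASC = 2.39/3 = 0.7967.
Geometric mean = √(0.7533 × 0.7967) = 0.7747.
HTMT = 0.3600 / 0.7747 = 0.46.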